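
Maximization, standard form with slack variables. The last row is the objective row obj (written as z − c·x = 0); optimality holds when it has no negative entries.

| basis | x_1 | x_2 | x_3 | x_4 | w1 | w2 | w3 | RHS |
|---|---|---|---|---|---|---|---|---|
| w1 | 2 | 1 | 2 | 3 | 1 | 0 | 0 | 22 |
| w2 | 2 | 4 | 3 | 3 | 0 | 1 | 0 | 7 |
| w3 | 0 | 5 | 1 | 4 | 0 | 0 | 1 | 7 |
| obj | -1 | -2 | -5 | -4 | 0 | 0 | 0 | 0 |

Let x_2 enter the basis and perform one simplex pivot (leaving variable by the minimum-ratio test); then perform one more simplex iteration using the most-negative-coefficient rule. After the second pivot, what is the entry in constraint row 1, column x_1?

Ratio test on column x_2 — row 1: 22/1 = 22; row 2: 7/4 = 7/4; row 3: 7/5 = 7/5. Minimum is 7/5 at row 3 (w3 leaves); pivot element 5.
Divide row 3 by 5; eliminate column x_2 from the other rows.
Second iteration: most negative obj-row entry is -23/5 in column x_3, so x_3 enters.
Ratio test on column x_3 — row 1: (103/5)/(9/5) = 103/9; row 2: (7/5)/(11/5) = 7/11; row 3: (7/5)/(1/5) = 7. Minimum is 7/11 at row 2 (w2 leaves); pivot element 11/5.
Divide row 2 by 11/5; eliminate column x_3 from the other rows.
After both pivots, the entry at constraint row 1, column x_1 is 4/11.

4/11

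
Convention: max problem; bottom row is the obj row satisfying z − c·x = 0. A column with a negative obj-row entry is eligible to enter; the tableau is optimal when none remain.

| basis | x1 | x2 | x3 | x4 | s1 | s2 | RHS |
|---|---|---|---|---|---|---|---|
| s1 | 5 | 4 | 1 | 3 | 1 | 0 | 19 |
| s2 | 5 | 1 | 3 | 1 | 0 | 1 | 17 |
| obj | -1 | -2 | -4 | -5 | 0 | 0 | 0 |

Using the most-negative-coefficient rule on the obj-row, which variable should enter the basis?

x4

Negative obj-row entries: x1: -1, x2: -2, x3: -4, x4: -5.
The most negative is -5 in column x4, so x4 enters.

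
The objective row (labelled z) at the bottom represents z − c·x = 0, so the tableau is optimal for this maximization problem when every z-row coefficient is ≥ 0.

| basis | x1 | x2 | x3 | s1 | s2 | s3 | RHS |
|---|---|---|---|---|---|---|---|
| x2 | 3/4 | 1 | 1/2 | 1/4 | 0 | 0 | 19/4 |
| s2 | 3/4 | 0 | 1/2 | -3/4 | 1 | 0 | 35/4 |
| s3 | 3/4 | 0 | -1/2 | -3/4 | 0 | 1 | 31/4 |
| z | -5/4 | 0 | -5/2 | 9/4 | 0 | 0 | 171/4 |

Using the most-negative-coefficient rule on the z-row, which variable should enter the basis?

x3

Negative z-row entries: x1: -5/4, x3: -5/2.
The most negative is -5/2 in column x3, so x3 enters.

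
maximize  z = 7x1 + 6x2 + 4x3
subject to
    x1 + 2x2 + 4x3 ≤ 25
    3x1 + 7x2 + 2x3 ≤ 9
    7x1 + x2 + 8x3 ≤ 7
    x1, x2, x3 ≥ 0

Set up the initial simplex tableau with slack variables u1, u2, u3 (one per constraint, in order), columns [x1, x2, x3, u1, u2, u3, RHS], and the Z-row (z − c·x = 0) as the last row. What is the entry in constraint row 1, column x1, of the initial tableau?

1

Constraint 1 has coefficient 1 on x1.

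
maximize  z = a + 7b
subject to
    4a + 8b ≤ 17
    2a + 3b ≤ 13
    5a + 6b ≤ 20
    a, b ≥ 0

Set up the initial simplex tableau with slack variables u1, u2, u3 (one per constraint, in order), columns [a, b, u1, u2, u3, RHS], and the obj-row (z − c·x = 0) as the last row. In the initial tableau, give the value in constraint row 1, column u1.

1

Slack u1 belongs to constraint 1; its column is the unit vector e_1, so the entry in row 1 is 1.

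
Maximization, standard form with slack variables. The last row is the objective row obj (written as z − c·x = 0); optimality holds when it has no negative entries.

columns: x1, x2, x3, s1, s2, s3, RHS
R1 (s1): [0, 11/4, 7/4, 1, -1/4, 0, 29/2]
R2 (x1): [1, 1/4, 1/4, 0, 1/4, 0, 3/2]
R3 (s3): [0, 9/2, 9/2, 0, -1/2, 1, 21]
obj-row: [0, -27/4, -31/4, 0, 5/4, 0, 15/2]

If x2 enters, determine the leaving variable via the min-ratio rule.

Column x2 entries and ratios — s1: (29/2)/(11/4) = 58/11; x1: (3/2)/(1/4) = 6; s3: 21/(9/2) = 14/3.
Smallest ratio is 14/3 in the row of s3, so s3 leaves.

s3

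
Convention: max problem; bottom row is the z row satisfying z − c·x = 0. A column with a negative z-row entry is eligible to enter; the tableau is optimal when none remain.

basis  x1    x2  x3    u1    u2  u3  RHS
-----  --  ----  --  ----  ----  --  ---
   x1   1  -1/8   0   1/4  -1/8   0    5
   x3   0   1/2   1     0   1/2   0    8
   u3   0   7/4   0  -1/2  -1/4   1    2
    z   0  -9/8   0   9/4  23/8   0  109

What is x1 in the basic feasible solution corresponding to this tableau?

5

x1 is basic (row 1); its value is the RHS of that row, 5.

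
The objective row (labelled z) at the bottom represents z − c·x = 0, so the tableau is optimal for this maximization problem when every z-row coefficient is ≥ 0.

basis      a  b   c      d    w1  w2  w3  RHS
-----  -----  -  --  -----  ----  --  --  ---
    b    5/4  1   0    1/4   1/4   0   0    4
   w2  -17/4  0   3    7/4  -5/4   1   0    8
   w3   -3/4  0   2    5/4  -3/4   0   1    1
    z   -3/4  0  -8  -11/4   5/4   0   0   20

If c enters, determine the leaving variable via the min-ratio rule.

Column c entries and ratios — b: 0 ≤ 0, skip; w2: 8/3 = 8/3; w3: 1/2 = 1/2.
Smallest ratio is 1/2 in the row of w3, so w3 leaves.

w3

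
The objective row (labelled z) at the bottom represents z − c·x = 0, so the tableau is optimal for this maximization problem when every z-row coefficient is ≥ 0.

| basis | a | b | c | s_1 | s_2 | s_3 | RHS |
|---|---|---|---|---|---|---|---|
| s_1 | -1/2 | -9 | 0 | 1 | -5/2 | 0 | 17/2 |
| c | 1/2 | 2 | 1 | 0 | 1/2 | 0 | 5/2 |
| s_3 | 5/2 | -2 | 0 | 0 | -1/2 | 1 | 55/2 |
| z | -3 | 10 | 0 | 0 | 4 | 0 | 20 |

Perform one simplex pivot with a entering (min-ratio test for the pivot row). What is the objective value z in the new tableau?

Ratio test on column a — row 1: entry -1/2 ≤ 0; row 2: (5/2)/(1/2) = 5; row 3: (55/2)/(5/2) = 11. Minimum is 5 at row 2 (c leaves); pivot element 1/2.
Pivot on row 2; the z-row RHS becomes 20 − (-3)·5 = 35.

35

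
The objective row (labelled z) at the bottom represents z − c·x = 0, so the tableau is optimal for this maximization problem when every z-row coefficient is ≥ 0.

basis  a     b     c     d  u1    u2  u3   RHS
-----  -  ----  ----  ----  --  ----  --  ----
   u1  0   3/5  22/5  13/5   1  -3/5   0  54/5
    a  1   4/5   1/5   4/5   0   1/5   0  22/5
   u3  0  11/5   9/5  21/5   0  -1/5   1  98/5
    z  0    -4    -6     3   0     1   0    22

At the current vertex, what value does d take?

0

d is not in the basis, so in the current basic feasible solution d = 0.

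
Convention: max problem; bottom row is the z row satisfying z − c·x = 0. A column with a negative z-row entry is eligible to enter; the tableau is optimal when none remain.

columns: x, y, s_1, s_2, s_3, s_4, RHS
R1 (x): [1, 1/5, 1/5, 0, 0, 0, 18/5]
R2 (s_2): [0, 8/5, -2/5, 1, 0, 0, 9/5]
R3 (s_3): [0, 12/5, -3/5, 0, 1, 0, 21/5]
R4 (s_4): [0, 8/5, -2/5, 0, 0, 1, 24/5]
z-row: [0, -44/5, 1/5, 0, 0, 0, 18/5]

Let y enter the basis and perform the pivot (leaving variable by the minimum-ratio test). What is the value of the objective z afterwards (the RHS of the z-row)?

27/2

Ratio test on column y — row 1: (18/5)/(1/5) = 18; row 2: (9/5)/(8/5) = 9/8; row 3: (21/5)/(12/5) = 7/4; row 4: (24/5)/(8/5) = 3. Minimum is 9/8 at row 2 (s_2 leaves); pivot element 8/5.
Pivot on row 2; the z-row RHS becomes 18/5 − (-44/5)·(9/8) = 27/2.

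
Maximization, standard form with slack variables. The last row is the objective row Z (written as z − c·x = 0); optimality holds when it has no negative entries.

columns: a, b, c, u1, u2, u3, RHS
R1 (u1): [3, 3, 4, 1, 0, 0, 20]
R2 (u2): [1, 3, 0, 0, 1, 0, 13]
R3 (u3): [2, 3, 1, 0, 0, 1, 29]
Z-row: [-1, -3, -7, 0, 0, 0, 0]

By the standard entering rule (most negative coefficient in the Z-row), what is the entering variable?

c

Negative Z-row entries: a: -1, b: -3, c: -7.
The most negative is -7 in column c, so c enters.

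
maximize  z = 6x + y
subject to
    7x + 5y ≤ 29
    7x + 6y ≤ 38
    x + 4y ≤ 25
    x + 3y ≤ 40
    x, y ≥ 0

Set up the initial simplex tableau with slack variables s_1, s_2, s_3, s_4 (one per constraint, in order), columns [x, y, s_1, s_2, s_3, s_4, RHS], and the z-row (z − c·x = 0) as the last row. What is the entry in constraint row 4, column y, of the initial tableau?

3

Constraint 4 has coefficient 3 on y.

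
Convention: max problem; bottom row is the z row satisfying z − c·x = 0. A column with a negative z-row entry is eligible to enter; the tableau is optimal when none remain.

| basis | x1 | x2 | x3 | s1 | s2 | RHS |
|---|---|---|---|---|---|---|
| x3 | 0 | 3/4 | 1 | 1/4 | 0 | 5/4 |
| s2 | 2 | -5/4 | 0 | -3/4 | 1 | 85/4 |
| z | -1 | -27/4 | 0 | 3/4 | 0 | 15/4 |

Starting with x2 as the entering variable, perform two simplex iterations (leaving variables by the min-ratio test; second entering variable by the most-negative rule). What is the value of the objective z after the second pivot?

Ratio test on column x2 — row 1: (5/4)/(3/4) = 5/3; row 2: entry -5/4 ≤ 0. Minimum is 5/3 at row 1 (x3 leaves); pivot element 3/4.
Pivot on row 1; the z-row RHS becomes 15/4 − (-27/4)·(5/3) = 15.
Next entering variable (most negative z-row entry -1): x1.
Ratio test on column x1 — row 1: entry 0 ≤ 0; row 2: (70/3)/2 = 35/3. Minimum is 35/3 at row 2 (s2 leaves); pivot element 2.
After the second pivot the z-row RHS is 15 − (-1)·(35/3) = 80/3.

80/3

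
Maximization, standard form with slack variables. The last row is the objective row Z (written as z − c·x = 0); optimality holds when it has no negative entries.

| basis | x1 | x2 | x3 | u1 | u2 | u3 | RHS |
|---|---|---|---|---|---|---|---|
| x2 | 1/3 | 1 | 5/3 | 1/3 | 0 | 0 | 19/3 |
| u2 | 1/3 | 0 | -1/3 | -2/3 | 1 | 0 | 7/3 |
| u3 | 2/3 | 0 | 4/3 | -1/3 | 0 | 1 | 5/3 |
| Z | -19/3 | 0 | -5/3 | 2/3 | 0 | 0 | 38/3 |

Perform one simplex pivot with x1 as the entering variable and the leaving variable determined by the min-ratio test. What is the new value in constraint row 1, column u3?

Ratio test on column x1 — row 1: (19/3)/(1/3) = 19; row 2: (7/3)/(1/3) = 7; row 3: (5/3)/(2/3) = 5/2. Minimum is 5/2 at row 3 (u3 leaves); pivot element 2/3.
Divide row 3 by 2/3; eliminate column x1 from the other rows.
Row 1 update in column u3: 0 − (1/3)·(3/2) = -1/2.

-1/2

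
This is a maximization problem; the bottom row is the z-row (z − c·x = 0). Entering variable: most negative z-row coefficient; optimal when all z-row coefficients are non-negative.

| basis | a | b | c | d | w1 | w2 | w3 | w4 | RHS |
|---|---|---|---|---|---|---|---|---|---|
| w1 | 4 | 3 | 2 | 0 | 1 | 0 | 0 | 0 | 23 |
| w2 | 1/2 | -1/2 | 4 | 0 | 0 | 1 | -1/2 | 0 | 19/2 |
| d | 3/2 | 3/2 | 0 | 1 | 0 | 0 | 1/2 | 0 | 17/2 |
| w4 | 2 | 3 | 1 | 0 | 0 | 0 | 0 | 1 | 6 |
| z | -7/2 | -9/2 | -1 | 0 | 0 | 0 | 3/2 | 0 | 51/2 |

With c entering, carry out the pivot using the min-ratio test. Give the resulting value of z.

Ratio test on column c — row 1: 23/2 = 23/2; row 2: (19/2)/4 = 19/8; row 3: entry 0 ≤ 0; row 4: 6/1 = 6. Minimum is 19/8 at row 2 (w2 leaves); pivot element 4.
Pivot on row 2; the z-row RHS becomes 51/2 − (-1)·(19/8) = 223/8.

223/8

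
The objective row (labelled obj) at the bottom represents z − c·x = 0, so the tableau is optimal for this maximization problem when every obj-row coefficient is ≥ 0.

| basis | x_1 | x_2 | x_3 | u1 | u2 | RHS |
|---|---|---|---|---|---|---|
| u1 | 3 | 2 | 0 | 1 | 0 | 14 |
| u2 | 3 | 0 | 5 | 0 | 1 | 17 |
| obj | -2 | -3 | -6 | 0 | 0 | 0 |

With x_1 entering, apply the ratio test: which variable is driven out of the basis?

u1

Column x_1 entries and ratios — u1: 14/3 = 14/3; u2: 17/3 = 17/3.
Smallest ratio is 14/3 in the row of u1, so u1 leaves.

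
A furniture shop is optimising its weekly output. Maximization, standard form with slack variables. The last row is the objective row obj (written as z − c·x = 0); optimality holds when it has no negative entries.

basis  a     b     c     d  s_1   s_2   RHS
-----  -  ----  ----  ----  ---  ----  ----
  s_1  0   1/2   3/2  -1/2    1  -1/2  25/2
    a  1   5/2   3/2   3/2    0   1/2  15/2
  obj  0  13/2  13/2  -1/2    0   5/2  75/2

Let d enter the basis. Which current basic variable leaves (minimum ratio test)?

Column d entries and ratios — s_1: -1/2 ≤ 0, skip; a: (15/2)/(3/2) = 5.
Smallest ratio is 5 in the row of a, so a leaves.

a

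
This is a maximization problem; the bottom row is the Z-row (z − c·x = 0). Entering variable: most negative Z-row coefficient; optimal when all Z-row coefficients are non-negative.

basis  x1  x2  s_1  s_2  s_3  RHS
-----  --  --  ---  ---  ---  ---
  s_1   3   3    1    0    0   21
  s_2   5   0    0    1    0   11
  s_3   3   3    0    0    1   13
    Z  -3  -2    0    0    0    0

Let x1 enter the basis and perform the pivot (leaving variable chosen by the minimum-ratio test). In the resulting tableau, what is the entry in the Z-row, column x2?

Ratio test on column x1 — row 1: 21/3 = 7; row 2: 11/5 = 11/5; row 3: 13/3 = 13/3. Minimum is 11/5 at row 2 (s_2 leaves); pivot element 5.
Divide row 2 by 5; eliminate column x1 from the other rows.
Z-row update in column x2: -2 − (-3)·0 = -2.

-2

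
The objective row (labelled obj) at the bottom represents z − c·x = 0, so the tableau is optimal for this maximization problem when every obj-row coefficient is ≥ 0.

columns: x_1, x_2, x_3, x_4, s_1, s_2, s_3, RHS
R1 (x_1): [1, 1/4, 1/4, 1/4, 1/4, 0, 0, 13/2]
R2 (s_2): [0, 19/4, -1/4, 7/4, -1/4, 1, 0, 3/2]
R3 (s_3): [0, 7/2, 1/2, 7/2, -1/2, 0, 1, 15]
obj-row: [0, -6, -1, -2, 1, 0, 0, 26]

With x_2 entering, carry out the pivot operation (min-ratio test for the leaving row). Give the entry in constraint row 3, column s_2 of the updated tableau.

-14/19

Ratio test on column x_2 — row 1: (13/2)/(1/4) = 26; row 2: (3/2)/(19/4) = 6/19; row 3: 15/(7/2) = 30/7. Minimum is 6/19 at row 2 (s_2 leaves); pivot element 19/4.
Divide row 2 by 19/4; eliminate column x_2 from the other rows.
Row 3 update in column s_2: 0 − (7/2)·(4/19) = -14/19.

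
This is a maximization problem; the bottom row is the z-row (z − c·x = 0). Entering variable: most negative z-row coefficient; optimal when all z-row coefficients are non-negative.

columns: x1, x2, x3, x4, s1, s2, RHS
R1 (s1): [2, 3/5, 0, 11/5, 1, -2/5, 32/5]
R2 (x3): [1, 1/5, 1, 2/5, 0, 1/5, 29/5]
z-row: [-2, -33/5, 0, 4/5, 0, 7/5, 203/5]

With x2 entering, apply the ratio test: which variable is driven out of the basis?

Column x2 entries and ratios — s1: (32/5)/(3/5) = 32/3; x3: (29/5)/(1/5) = 29.
Smallest ratio is 32/3 in the row of s1, so s1 leaves.

s1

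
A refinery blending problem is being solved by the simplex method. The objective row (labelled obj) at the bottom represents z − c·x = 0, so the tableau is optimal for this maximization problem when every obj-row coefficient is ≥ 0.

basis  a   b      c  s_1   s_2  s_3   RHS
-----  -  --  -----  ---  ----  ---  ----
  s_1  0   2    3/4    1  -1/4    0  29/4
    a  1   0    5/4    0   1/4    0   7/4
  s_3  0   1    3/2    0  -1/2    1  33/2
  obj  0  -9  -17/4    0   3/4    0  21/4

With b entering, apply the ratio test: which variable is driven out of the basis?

Column b entries and ratios — s_1: (29/4)/2 = 29/8; a: 0 ≤ 0, skip; s_3: (33/2)/1 = 33/2.
Smallest ratio is 29/8 in the row of s_1, so s_1 leaves.

s_1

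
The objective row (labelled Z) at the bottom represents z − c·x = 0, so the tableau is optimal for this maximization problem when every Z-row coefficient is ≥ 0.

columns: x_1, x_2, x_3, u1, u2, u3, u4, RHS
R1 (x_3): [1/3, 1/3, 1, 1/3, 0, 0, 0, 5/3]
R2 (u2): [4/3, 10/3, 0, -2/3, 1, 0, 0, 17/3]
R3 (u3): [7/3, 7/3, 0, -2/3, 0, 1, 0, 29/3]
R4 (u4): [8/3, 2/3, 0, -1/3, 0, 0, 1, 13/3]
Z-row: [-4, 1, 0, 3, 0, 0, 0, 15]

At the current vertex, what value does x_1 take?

0

x_1 is not in the basis, so in the current basic feasible solution x_1 = 0.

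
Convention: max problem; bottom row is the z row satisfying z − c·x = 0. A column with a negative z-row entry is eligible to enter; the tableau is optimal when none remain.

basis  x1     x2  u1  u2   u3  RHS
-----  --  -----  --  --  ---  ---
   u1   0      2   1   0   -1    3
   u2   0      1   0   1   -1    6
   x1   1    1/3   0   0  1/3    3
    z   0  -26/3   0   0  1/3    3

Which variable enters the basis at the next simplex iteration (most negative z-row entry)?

Negative z-row entries: x2: -26/3.
The most negative is -26/3 in column x2, so x2 enters.

x2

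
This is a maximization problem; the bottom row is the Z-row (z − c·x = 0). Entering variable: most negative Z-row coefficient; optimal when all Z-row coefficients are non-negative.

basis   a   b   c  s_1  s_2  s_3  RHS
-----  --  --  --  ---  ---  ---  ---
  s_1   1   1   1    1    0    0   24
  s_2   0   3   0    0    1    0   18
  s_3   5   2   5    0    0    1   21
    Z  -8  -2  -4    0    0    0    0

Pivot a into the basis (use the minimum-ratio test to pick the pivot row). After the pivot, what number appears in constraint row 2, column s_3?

0

Ratio test on column a — row 1: 24/1 = 24; row 2: entry 0 ≤ 0; row 3: 21/5 = 21/5. Minimum is 21/5 at row 3 (s_3 leaves); pivot element 5.
Divide row 3 by 5; eliminate column a from the other rows.
Row 2 update in column s_3: 0 − 0·(1/5) = 0.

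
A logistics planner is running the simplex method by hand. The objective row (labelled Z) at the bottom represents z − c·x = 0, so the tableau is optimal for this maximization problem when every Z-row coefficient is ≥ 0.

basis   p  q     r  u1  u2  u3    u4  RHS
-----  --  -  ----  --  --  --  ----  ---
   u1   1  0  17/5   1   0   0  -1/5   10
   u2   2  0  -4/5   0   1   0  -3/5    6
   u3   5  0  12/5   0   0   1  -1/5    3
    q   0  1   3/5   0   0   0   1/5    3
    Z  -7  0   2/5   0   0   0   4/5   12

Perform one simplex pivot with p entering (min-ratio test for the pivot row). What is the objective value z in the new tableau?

Ratio test on column p — row 1: 10/1 = 10; row 2: 6/2 = 3; row 3: 3/5 = 3/5; row 4: entry 0 ≤ 0. Minimum is 3/5 at row 3 (u3 leaves); pivot element 5.
Pivot on row 3; the Z-row RHS becomes 12 − (-7)·(3/5) = 81/5.

81/5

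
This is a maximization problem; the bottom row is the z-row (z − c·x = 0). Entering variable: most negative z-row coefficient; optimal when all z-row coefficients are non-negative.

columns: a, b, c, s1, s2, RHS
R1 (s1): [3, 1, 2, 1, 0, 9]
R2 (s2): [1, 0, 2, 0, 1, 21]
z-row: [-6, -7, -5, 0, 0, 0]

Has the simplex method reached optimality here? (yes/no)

no

The z-row has a negative entry -7 in column b, so it is not optimal.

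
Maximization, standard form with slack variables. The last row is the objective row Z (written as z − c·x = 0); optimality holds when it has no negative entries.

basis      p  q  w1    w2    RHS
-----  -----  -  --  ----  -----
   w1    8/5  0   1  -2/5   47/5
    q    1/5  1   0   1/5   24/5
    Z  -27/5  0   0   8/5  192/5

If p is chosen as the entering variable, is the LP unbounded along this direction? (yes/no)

no

Column p has positive entries in row(s) 1, 2, so the ratio test bounds it — not unbounded.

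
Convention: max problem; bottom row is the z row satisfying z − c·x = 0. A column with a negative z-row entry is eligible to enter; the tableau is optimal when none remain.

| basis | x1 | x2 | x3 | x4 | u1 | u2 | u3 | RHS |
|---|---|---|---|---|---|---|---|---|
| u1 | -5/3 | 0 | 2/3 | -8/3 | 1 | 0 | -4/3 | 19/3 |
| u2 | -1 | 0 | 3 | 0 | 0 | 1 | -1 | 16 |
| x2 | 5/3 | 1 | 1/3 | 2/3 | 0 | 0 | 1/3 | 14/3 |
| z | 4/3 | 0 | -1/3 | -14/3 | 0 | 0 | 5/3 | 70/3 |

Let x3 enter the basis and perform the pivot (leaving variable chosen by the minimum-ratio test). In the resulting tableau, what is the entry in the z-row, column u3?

14/9

Ratio test on column x3 — row 1: (19/3)/(2/3) = 19/2; row 2: 16/3 = 16/3; row 3: (14/3)/(1/3) = 14. Minimum is 16/3 at row 2 (u2 leaves); pivot element 3.
Divide row 2 by 3; eliminate column x3 from the other rows.
z-row update in column u3: 5/3 − (-1/3)·(-1/3) = 14/9.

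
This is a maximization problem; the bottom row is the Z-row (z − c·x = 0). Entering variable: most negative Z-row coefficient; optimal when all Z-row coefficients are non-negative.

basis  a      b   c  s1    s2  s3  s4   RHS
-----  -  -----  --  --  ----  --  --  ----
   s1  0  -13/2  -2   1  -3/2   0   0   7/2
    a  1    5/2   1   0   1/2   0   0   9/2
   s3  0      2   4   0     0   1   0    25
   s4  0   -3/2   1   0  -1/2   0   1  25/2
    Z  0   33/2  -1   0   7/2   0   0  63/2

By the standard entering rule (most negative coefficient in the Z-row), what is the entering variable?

c

Negative Z-row entries: c: -1.
The most negative is -1 in column c, so c enters.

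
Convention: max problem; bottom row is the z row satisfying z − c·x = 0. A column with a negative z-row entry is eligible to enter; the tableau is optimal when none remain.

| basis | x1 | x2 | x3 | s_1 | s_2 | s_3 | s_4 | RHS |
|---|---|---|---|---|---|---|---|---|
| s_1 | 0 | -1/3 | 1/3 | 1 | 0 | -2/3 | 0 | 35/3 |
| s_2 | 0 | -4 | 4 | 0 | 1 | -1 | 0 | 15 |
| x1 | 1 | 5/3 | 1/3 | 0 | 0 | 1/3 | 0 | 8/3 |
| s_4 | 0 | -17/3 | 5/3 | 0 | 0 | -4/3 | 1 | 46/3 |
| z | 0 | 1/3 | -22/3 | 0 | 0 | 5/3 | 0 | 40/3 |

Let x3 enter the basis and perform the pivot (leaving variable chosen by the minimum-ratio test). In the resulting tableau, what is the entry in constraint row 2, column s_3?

-1/4

Ratio test on column x3 — row 1: (35/3)/(1/3) = 35; row 2: 15/4 = 15/4; row 3: (8/3)/(1/3) = 8; row 4: (46/3)/(5/3) = 46/5. Minimum is 15/4 at row 2 (s_2 leaves); pivot element 4.
Divide row 2 by 4; eliminate column x3 from the other rows.
In the new row 2, the s_3 entry is the old entry divided by the pivot: (-1)/4 = -1/4.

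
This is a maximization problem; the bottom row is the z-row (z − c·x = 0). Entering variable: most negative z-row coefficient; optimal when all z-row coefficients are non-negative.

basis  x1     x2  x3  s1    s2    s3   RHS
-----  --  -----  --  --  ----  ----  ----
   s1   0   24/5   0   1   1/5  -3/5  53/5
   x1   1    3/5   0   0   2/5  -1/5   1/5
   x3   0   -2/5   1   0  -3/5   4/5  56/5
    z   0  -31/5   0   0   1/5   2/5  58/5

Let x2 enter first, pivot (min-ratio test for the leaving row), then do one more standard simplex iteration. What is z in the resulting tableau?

Ratio test on column x2 — row 1: (53/5)/(24/5) = 53/24; row 2: (1/5)/(3/5) = 1/3; row 3: entry -2/5 ≤ 0. Minimum is 1/3 at row 2 (x1 leaves); pivot element 3/5.
Pivot on row 2; the z-row RHS becomes 58/5 − (-31/5)·(1/3) = 41/3.
Next entering variable (most negative z-row entry -5/3): s3.
Ratio test on column s3 — row 1: 9/1 = 9; row 2: entry -1/3 ≤ 0; row 3: (34/3)/(2/3) = 17. Minimum is 9 at row 1 (s1 leaves); pivot element 1.
After the second pivot the z-row RHS is 41/3 − (-5/3)·9 = 86/3.

86/3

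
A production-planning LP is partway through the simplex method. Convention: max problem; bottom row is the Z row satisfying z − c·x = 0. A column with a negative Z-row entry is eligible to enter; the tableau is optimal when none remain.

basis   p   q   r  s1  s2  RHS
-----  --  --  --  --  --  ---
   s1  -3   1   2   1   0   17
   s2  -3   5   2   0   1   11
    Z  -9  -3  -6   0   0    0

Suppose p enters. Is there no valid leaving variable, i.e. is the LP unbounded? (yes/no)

yes

Every constraint-row entry in column p is ≤ 0, so increasing p is unbounded.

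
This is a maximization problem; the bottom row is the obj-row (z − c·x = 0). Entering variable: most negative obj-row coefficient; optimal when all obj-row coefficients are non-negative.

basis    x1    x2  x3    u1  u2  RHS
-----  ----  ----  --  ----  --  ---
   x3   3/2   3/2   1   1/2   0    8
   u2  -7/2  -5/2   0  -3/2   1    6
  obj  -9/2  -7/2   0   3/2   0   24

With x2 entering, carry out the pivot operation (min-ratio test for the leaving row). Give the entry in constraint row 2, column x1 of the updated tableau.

Ratio test on column x2 — row 1: 8/(3/2) = 16/3; row 2: entry -5/2 ≤ 0. Minimum is 16/3 at row 1 (x3 leaves); pivot element 3/2.
Divide row 1 by 3/2; eliminate column x2 from the other rows.
Row 2 update in column x1: -7/2 − (-5/2)·1 = -1.

-1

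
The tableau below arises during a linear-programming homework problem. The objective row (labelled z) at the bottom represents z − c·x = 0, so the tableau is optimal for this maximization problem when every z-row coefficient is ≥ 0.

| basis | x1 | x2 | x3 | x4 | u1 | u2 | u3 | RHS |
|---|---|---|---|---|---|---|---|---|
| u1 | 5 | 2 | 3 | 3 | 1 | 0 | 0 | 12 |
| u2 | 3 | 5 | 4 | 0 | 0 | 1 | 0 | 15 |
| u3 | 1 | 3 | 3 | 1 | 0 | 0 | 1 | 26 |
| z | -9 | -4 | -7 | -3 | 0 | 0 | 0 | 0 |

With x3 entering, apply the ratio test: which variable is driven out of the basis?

u2

Column x3 entries and ratios — u1: 12/3 = 4; u2: 15/4 = 15/4; u3: 26/3 = 26/3.
Smallest ratio is 15/4 in the row of u2, so u2 leaves.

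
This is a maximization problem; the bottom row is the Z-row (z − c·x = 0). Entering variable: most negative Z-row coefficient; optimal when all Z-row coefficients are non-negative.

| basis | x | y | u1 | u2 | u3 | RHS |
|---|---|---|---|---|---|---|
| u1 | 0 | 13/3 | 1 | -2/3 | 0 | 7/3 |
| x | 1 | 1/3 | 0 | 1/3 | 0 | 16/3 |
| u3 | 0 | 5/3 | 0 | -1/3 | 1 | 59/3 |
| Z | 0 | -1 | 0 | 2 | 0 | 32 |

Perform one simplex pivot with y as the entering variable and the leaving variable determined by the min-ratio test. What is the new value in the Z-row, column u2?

24/13

Ratio test on column y — row 1: (7/3)/(13/3) = 7/13; row 2: (16/3)/(1/3) = 16; row 3: (59/3)/(5/3) = 59/5. Minimum is 7/13 at row 1 (u1 leaves); pivot element 13/3.
Divide row 1 by 13/3; eliminate column y from the other rows.
Z-row update in column u2: 2 − (-1)·(-2/13) = 24/13.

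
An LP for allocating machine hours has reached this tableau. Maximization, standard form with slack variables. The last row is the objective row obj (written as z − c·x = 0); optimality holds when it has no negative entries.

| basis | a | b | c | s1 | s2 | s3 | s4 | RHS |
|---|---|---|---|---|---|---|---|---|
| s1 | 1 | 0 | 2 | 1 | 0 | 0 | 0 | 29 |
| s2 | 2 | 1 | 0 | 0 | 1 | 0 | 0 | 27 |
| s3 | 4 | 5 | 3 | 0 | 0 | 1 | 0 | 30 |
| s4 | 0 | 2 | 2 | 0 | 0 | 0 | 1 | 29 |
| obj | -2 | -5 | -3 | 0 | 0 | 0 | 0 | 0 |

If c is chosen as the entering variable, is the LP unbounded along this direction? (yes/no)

no

Column c has positive entries in row(s) 1, 3, 4, so the ratio test bounds it — not unbounded.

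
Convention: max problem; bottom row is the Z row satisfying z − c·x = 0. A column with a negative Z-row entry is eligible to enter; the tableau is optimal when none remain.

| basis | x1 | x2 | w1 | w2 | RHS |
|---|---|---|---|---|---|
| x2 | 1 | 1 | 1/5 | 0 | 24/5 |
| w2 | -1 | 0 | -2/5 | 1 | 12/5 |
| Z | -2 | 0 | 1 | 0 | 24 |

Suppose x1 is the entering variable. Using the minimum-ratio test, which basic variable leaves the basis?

x2

Column x1 entries and ratios — x2: (24/5)/1 = 24/5; w2: -1 ≤ 0, skip.
Smallest ratio is 24/5 in the row of x2, so x2 leaves.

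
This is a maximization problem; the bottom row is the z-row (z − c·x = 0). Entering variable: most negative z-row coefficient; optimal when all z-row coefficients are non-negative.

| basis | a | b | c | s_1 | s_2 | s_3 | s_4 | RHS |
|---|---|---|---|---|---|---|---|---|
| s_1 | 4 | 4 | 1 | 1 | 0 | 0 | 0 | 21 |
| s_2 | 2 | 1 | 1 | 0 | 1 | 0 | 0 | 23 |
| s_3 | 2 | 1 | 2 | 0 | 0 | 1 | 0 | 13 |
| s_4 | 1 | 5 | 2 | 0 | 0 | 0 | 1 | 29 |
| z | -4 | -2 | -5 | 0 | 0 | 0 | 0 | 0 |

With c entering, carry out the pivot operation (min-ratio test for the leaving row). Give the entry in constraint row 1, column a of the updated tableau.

3

Ratio test on column c — row 1: 21/1 = 21; row 2: 23/1 = 23; row 3: 13/2 = 13/2; row 4: 29/2 = 29/2. Minimum is 13/2 at row 3 (s_3 leaves); pivot element 2.
Divide row 3 by 2; eliminate column c from the other rows.
Row 1 update in column a: 4 − 1·1 = 3.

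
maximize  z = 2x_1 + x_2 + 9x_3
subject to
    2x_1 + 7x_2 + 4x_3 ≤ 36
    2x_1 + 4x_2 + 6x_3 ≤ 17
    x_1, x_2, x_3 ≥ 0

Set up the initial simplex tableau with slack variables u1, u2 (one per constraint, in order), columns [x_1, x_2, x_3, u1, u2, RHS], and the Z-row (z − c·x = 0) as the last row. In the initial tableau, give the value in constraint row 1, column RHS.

36

The RHS of constraint 1 is b_1 = 36.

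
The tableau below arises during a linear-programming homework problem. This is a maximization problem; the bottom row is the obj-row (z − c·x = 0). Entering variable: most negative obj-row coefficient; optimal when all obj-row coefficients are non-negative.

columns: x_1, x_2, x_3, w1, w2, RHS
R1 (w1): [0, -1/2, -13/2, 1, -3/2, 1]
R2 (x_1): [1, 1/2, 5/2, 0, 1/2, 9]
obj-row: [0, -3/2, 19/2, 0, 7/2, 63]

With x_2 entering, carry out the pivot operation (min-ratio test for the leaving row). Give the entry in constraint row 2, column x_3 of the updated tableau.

Ratio test on column x_2 — row 1: entry -1/2 ≤ 0; row 2: 9/(1/2) = 18. Minimum is 18 at row 2 (x_1 leaves); pivot element 1/2.
Divide row 2 by 1/2; eliminate column x_2 from the other rows.
In the new row 2, the x_3 entry is the old entry divided by the pivot: (5/2)/(1/2) = 5.

5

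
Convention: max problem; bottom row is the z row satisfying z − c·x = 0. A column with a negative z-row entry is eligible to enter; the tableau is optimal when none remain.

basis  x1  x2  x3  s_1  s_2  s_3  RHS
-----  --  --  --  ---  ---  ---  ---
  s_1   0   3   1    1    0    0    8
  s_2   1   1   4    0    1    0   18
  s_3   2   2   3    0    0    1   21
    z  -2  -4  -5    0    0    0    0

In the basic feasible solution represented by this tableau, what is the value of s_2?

18

s_2 is basic (row 2); its value is the RHS of that row, 18.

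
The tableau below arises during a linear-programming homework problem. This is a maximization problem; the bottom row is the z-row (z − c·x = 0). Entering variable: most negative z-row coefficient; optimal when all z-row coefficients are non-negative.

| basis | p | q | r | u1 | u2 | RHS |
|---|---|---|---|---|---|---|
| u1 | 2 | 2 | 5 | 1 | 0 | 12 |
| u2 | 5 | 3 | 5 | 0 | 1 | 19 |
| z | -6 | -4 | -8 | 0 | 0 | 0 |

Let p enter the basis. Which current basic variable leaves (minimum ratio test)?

u2

Column p entries and ratios — u1: 12/2 = 6; u2: 19/5 = 19/5.
Smallest ratio is 19/5 in the row of u2, so u2 leaves.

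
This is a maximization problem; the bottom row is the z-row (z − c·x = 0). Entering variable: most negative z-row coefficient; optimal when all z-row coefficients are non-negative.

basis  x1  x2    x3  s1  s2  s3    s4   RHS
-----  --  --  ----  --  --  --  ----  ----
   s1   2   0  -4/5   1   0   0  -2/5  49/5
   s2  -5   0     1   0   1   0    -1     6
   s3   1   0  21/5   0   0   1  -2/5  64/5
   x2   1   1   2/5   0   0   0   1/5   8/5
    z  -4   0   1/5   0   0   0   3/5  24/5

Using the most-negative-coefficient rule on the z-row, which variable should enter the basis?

x1

Negative z-row entries: x1: -4.
The most negative is -4 in column x1, so x1 enters.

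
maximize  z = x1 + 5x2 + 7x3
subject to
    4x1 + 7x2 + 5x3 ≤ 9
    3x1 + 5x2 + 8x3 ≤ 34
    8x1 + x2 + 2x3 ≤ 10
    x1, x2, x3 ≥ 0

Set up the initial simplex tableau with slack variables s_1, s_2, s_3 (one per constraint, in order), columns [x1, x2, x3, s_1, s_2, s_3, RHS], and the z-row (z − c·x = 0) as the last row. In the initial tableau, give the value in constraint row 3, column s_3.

1

Slack s_3 belongs to constraint 3; its column is the unit vector e_3, so the entry in row 3 is 1.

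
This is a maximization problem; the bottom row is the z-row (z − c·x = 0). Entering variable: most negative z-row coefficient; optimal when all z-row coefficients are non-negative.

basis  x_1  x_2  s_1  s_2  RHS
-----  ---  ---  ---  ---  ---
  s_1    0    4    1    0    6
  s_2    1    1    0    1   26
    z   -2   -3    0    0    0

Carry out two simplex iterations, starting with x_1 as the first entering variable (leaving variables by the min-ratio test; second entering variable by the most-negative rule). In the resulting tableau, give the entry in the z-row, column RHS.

Ratio test on column x_1 — row 1: entry 0 ≤ 0; row 2: 26/1 = 26. Minimum is 26 at row 2 (s_2 leaves); pivot element 1.
Divide row 2 by 1; eliminate column x_1 from the other rows.
Second iteration: most negative z-row entry is -1 in column x_2, so x_2 enters.
Ratio test on column x_2 — row 1: 6/4 = 3/2; row 2: 26/1 = 26. Minimum is 3/2 at row 1 (s_1 leaves); pivot element 4.
Divide row 1 by 4; eliminate column x_2 from the other rows.
After both pivots, the entry at the z-row, column RHS is 107/2.

107/2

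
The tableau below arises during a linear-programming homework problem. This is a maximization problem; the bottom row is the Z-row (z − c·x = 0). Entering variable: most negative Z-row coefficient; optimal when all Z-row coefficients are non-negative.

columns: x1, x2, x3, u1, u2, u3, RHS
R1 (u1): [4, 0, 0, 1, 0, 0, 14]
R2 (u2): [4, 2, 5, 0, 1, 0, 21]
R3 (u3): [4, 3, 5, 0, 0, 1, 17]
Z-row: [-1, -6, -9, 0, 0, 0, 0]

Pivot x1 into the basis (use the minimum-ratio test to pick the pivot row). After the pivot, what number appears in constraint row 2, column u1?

Ratio test on column x1 — row 1: 14/4 = 7/2; row 2: 21/4 = 21/4; row 3: 17/4 = 17/4. Minimum is 7/2 at row 1 (u1 leaves); pivot element 4.
Divide row 1 by 4; eliminate column x1 from the other rows.
Row 2 update in column u1: 0 − 4·(1/4) = -1.

-1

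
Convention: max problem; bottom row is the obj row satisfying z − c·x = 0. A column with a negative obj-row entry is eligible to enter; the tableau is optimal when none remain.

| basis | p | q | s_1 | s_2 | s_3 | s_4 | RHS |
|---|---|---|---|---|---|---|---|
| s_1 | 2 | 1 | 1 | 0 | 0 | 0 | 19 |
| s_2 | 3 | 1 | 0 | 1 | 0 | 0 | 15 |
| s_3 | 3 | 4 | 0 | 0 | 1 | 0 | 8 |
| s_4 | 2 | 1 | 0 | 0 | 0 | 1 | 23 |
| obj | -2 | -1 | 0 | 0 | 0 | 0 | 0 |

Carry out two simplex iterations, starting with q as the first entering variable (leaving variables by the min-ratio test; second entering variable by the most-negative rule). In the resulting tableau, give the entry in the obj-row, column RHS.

Ratio test on column q — row 1: 19/1 = 19; row 2: 15/1 = 15; row 3: 8/4 = 2; row 4: 23/1 = 23. Minimum is 2 at row 3 (s_3 leaves); pivot element 4.
Divide row 3 by 4; eliminate column q from the other rows.
Second iteration: most negative obj-row entry is -5/4 in column p, so p enters.
Ratio test on column p — row 1: 17/(5/4) = 68/5; row 2: 13/(9/4) = 52/9; row 3: 2/(3/4) = 8/3; row 4: 21/(5/4) = 84/5. Minimum is 8/3 at row 3 (q leaves); pivot element 3/4.
Divide row 3 by 3/4; eliminate column p from the other rows.
After both pivots, the entry at the obj-row, column RHS is 16/3.

16/3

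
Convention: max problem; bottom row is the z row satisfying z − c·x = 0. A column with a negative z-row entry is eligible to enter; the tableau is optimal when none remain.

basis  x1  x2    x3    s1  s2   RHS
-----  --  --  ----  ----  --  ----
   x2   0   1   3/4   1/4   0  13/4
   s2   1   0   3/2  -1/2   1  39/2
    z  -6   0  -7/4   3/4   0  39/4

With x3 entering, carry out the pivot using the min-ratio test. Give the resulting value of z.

52/3

Ratio test on column x3 — row 1: (13/4)/(3/4) = 13/3; row 2: (39/2)/(3/2) = 13. Minimum is 13/3 at row 1 (x2 leaves); pivot element 3/4.
Pivot on row 1; the z-row RHS becomes 39/4 − (-7/4)·(13/3) = 52/3.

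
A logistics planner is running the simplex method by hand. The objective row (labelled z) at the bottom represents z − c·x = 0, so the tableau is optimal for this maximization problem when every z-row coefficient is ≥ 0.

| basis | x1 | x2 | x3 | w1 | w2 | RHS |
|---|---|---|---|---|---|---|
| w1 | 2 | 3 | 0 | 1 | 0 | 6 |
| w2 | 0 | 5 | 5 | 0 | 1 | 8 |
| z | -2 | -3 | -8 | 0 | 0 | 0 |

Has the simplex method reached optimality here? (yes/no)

no

The z-row has a negative entry -8 in column x3, so it is not optimal.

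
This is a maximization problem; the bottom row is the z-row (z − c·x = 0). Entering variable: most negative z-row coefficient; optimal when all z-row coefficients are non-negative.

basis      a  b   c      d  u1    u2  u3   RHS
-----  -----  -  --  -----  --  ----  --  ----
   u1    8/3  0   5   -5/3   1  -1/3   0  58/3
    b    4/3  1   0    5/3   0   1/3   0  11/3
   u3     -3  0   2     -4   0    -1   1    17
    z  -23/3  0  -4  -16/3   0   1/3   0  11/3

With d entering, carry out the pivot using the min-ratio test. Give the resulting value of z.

Ratio test on column d — row 1: entry -5/3 ≤ 0; row 2: (11/3)/(5/3) = 11/5; row 3: entry -4 ≤ 0. Minimum is 11/5 at row 2 (b leaves); pivot element 5/3.
Pivot on row 2; the z-row RHS becomes 11/3 − (-16/3)·(11/5) = 77/5.

77/5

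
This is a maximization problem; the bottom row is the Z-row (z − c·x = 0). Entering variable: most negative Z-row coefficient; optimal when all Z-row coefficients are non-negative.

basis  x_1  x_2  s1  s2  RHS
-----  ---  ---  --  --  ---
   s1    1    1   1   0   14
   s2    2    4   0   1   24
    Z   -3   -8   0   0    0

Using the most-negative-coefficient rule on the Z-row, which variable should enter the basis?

x_2

Negative Z-row entries: x_1: -3, x_2: -8.
The most negative is -8 in column x_2, so x_2 enters.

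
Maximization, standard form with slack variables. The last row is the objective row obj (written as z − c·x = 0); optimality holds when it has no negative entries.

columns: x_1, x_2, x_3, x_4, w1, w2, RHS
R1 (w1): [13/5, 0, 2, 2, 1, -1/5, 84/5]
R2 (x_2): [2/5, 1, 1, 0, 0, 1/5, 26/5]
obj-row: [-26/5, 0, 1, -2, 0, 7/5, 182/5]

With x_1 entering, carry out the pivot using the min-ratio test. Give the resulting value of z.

70

Ratio test on column x_1 — row 1: (84/5)/(13/5) = 84/13; row 2: (26/5)/(2/5) = 13. Minimum is 84/13 at row 1 (w1 leaves); pivot element 13/5.
Pivot on row 1; the obj-row RHS becomes 182/5 − (-26/5)·(84/13) = 70.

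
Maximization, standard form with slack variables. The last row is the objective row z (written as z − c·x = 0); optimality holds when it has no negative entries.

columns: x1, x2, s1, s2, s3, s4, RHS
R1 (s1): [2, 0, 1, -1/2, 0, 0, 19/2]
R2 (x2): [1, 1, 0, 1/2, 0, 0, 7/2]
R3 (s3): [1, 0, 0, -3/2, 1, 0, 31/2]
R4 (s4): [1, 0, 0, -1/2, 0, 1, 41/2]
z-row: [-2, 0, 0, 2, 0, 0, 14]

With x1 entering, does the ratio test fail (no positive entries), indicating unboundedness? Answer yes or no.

no

Column x1 has positive entries in row(s) 1, 2, 3, 4, so the ratio test bounds it — not unbounded.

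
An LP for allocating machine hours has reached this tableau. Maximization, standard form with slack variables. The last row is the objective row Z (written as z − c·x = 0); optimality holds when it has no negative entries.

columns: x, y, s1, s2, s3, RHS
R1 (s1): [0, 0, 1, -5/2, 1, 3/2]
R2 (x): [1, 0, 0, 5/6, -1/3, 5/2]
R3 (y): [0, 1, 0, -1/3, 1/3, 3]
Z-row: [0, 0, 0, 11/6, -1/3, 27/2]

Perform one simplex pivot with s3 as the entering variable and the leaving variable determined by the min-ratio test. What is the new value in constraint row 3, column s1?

Ratio test on column s3 — row 1: (3/2)/1 = 3/2; row 2: entry -1/3 ≤ 0; row 3: 3/(1/3) = 9. Minimum is 3/2 at row 1 (s1 leaves); pivot element 1.
Divide row 1 by 1; eliminate column s3 from the other rows.
Row 3 update in column s1: 0 − (1/3)·1 = -1/3.

-1/3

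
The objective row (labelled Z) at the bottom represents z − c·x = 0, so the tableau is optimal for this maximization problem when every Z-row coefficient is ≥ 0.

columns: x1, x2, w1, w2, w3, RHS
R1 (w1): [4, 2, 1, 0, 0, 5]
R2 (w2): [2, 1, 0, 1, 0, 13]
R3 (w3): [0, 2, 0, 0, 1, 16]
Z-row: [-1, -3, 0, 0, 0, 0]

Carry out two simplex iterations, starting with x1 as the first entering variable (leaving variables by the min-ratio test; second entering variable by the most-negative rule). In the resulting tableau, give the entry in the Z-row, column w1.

3/2

Ratio test on column x1 — row 1: 5/4 = 5/4; row 2: 13/2 = 13/2; row 3: entry 0 ≤ 0. Minimum is 5/4 at row 1 (w1 leaves); pivot element 4.
Divide row 1 by 4; eliminate column x1 from the other rows.
Second iteration: most negative Z-row entry is -5/2 in column x2, so x2 enters.
Ratio test on column x2 — row 1: (5/4)/(1/2) = 5/2; row 2: entry 0 ≤ 0; row 3: 16/2 = 8. Minimum is 5/2 at row 1 (x1 leaves); pivot element 1/2.
Divide row 1 by 1/2; eliminate column x2 from the other rows.
After both pivots, the entry at the Z-row, column w1 is 3/2.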